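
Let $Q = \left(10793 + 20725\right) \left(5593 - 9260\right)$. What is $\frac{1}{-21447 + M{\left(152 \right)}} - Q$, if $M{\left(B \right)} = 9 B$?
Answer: $\frac{2320660663973}{20079} \approx 1.1558 \cdot 10^{8}$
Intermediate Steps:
$Q = -115576506$ ($Q = 31518 \left(-3667\right) = -115576506$)
$\frac{1}{-21447 + M{\left(152 \right)}} - Q = \frac{1}{-21447 + 9 \cdot 152} - -115576506 = \frac{1}{-21447 + 1368} + 115576506 = \frac{1}{-20079} + 115576506 = - \frac{1}{20079} + 115576506 = \frac{2320660663973}{20079}$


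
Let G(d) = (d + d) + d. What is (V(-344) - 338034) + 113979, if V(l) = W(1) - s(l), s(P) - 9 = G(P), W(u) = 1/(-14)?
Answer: -3122449/14 ≈ -2.2303e+5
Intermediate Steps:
G(d) = 3*d (G(d) = 2*d + d = 3*d)
W(u) = -1/14
s(P) = 9 + 3*P
V(l) = -127/14 - 3*l (V(l) = -1/14 - (9 + 3*l) = -1/14 + (-9 - 3*l) = -127/14 - 3*l)
(V(-344) - 338034) + 113979 = ((-127/14 - 3*(-344)) - 338034) + 113979 = ((-127/14 + 1032) - 338034) + 113979 = (14321/14 - 338034) + 113979 = -4718155/14 + 113979 = -3122449/14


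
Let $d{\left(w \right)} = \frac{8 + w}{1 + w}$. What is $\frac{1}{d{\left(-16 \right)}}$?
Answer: $\frac{15}{8} \approx 1.875$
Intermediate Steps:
$d{\left(w \right)} = \frac{8 + w}{1 + w}$
$\frac{1}{d{\left(-16 \right)}} = \frac{1}{\frac{1}{1 - 16} \left(8 - 16\right)} = \frac{1}{\frac{1}{-15} \left(-8\right)} = \frac{1}{\left(- \frac{1}{15}\right) \left(-8\right)} = \frac{1}{\frac{8}{15}} = \frac{15}{8}$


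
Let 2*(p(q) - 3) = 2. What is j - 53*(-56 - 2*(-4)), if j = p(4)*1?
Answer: 2548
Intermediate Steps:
p(q) = 4 (p(q) = 3 + (½)*2 = 3 + 1 = 4)
j = 4 (j = 4*1 = 4)
j - 53*(-56 - 2*(-4)) = 4 - 53*(-56 - 2*(-4)) = 4 - 53*(-56 + 8) = 4 - 53*(-48) = 4 + 2544 = 2548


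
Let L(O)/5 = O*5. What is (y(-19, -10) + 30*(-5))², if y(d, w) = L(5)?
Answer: 625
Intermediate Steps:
L(O) = 25*O (L(O) = 5*(O*5) = 5*(5*O) = 25*O)
y(d, w) = 125 (y(d, w) = 25*5 = 125)
(y(-19, -10) + 30*(-5))² = (125 + 30*(-5))² = (125 - 150)² = (-25)² = 625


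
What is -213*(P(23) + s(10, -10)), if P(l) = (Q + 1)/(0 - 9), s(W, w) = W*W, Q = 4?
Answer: -63545/3 ≈ -21182.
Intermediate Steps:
s(W, w) = W²
P(l) = -5/9 (P(l) = (4 + 1)/(0 - 9) = 5/(-9) = 5*(-⅑) = -5/9)
-213*(P(23) + s(10, -10)) = -213*(-5/9 + 10²) = -213*(-5/9 + 100) = -213*895/9 = -63545/3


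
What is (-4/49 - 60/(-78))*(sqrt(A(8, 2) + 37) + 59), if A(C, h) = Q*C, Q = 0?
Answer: 25842/637 + 438*sqrt(37)/637 ≈ 44.751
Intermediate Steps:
A(C, h) = 0 (A(C, h) = 0*C = 0)
(-4/49 - 60/(-78))*(sqrt(A(8, 2) + 37) + 59) = (-4/49 - 60/(-78))*(sqrt(0 + 37) + 59) = (-4*1/49 - 60*(-1/78))*(sqrt(37) + 59) = (-4/49 + 10/13)*(59 + sqrt(37)) = 438*(59 + sqrt(37))/637 = 25842/637 + 438*sqrt(37)/637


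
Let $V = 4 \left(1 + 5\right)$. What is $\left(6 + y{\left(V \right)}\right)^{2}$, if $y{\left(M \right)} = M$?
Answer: $900$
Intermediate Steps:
$V = 24$ ($V = 4 \cdot 6 = 24$)
$\left(6 + y{\left(V \right)}\right)^{2} = \left(6 + 24\right)^{2} = 30^{2} = 900$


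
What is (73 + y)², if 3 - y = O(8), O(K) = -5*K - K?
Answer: 15376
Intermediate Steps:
O(K) = -6*K
y = 51 (y = 3 - (-6)*8 = 3 - 1*(-48) = 3 + 48 = 51)
(73 + y)² = (73 + 51)² = 124² = 15376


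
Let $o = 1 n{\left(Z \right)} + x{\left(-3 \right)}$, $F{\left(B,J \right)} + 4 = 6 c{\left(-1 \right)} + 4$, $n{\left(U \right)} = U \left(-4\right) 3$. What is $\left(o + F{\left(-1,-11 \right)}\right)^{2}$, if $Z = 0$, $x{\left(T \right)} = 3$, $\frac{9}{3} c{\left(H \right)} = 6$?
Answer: $225$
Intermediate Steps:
$c{\left(H \right)} = 2$ ($c{\left(H \right)} = \frac{1}{3} \cdot 6 = 2$)
$n{\left(U \right)} = - 12 U$ ($n{\left(U \right)} = - 4 U 3 = - 12 U$)
$F{\left(B,J \right)} = 12$ ($F{\left(B,J \right)} = -4 + \left(6 \cdot 2 + 4\right) = -4 + \left(12 + 4\right) = -4 + 16 = 12$)
$o = 3$ ($o = 1 \left(\left(-12\right) 0\right) + 3 = 1 \cdot 0 + 3 = 0 + 3 = 3$)
$\left(o + F{\left(-1,-11 \right)}\right)^{2} = \left(3 + 12\right)^{2} = 15^{2} = 225$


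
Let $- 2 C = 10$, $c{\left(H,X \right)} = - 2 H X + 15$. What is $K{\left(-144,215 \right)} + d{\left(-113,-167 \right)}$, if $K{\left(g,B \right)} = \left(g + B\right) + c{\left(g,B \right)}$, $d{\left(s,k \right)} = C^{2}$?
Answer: $62031$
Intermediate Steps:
$c{\left(H,X \right)} = 15 - 2 H X$ ($c{\left(H,X \right)} = - 2 H X + 15 = 15 - 2 H X$)
$C = -5$ ($C = \left(- \frac{1}{2}\right) 10 = -5$)
$d{\left(s,k \right)} = 25$ ($d{\left(s,k \right)} = \left(-5\right)^{2} = 25$)
$K{\left(g,B \right)} = 15 + B + g - 2 B g$ ($K{\left(g,B \right)} = \left(g + B\right) - \left(-15 + 2 g B\right) = \left(B + g\right) - \left(-15 + 2 B g\right) = 15 + B + g - 2 B g$)
$K{\left(-144,215 \right)} + d{\left(-113,-167 \right)} = \left(15 + 215 - 144 - 430 \left(-144\right)\right) + 25 = \left(15 + 215 - 144 + 61920\right) + 25 = 62006 + 25 = 62031$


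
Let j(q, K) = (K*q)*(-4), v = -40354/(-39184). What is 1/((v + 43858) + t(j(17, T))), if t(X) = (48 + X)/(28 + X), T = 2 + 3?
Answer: 764088/33512873515 ≈ 2.2800e-5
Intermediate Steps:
T = 5
v = 20177/19592 (v = -40354*(-1/39184) = 20177/19592 ≈ 1.0299)
j(q, K) = -4*K*q
t(X) = (48 + X)/(28 + X)
1/((v + 43858) + t(j(17, T))) = 1/((20177/19592 + 43858) + (48 - 4*5*17)/(28 - 4*5*17)) = 1/(859286113/19592 + (48 - 340)/(28 - 340)) = 1/(859286113/19592 - 292/(-312)) = 1/(859286113/19592 - 1/312*(-292)) = 1/(859286113/19592 + 73/78) = 1/(33512873515/764088) = 764088/33512873515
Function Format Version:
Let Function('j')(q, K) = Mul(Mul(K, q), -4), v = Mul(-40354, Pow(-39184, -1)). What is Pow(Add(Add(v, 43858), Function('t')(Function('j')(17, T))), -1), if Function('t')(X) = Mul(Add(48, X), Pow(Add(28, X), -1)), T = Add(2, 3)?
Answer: Rational(764088, 33512873515) ≈ 2.2800e-5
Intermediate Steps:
T = 5
v = Rational(20177, 19592) (v = Mul(-40354, Rational(-1, 39184)) = Rational(20177, 19592) ≈ 1.0299)
Function('j')(q, K) = Mul(-4, K, q)
Function('t')(X) = Mul(Pow(Add(28, X), -1), Add(48, X))
Pow(Add(Add(v, 43858), Function('t')(Function('j')(17, T))), -1) = Pow(Add(Add(Rational(20177, 19592), 43858), Mul(Pow(Add(28, Mul(-4, 5, 17)), -1), Add(48, Mul(-4, 5, 17)))), -1) = Pow(Add(Rational(859286113, 19592), Mul(Pow(Add(28, -340), -1), Add(48, -340))), -1) = Pow(Add(Rational(859286113, 19592), Mul(Pow(-312, -1), -292)), -1) = Pow(Add(Rational(859286113, 19592), Mul(Rational(-1, 312), -292)), -1) = Pow(Add(Rational(859286113, 19592), Rational(73, 78)), -1) = Pow(Rational(33512873515, 764088), -1) = Rational(764088, 33512873515)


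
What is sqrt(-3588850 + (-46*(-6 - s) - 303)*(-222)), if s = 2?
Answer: 4*I*sqrt(225205) ≈ 1898.2*I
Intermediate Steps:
sqrt(-3588850 + (-46*(-6 - s) - 303)*(-222)) = sqrt(-3588850 + (-46*(-6 - 1*2) - 303)*(-222)) = sqrt(-3588850 + (-46*(-6 - 2) - 303)*(-222)) = sqrt(-3588850 + (-46*(-8) - 303)*(-222)) = sqrt(-3588850 + (368 - 303)*(-222)) = sqrt(-3588850 + 65*(-222)) = sqrt(-3588850 - 14430) = sqrt(-3603280) = 4*I*sqrt(225205)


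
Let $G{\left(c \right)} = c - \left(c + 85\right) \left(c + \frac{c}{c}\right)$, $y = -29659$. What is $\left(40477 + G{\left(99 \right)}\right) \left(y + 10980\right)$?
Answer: $-414225504$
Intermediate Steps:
$G{\left(c \right)} = c - \left(1 + c\right) \left(85 + c\right)$ ($G{\left(c \right)} = c - \left(85 + c\right) \left(c + 1\right) = c - \left(85 + c\right) \left(1 + c\right) = c - \left(1 + c\right) \left(85 + c\right)$)
$\left(40477 + G{\left(99 \right)}\right) \left(y + 10980\right) = \left(40477 - 18301\right) \left(-29659 + 10980\right) = \left(40477 - 18301\right) \left(-18679\right) = 22176 \left(-18679\right) = -414225504$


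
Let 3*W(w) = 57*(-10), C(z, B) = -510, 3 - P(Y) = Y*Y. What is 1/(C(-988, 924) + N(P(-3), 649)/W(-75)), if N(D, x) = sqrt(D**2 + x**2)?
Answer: -18411000/9389188763 + 190*sqrt(421237)/9389188763 ≈ -0.0019477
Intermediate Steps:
P(Y) = 3 - Y**2 (P(Y) = 3 - Y*Y = 3 - Y**2)
W(w) = -190 (W(w) = (57*(-10))/3 = (1/3)*(-570) = -190)
1/(C(-988, 924) + N(P(-3), 649)/W(-75)) = 1/(-510 + sqrt((3 - 1*(-3)**2)**2 + 649**2)/(-190)) = 1/(-510 + sqrt((3 - 1*9)**2 + 421201)*(-1/190)) = 1/(-510 + sqrt((3 - 9)**2 + 421201)*(-1/190)) = 1/(-510 + sqrt((-6)**2 + 421201)*(-1/190)) = 1/(-510 + sqrt(36 + 421201)*(-1/190)) = 1/(-510 + sqrt(421237)*(-1/190)) = 1/(-510 - sqrt(421237)/190)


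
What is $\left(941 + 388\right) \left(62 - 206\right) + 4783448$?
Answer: $4592072$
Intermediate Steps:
$\left(941 + 388\right) \left(62 - 206\right) + 4783448 = 1329 \left(62 - 206\right) + 4783448 = 1329 \left(-144\right) + 4783448 = -191376 + 4783448 = 4592072$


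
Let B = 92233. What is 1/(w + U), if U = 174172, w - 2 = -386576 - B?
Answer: -1/304635 ≈ -3.2826e-6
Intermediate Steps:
w = -478807 (w = 2 + (-386576 - 1*92233) = 2 + (-386576 - 92233) = 2 - 478809 = -478807)
1/(w + U) = 1/(-478807 + 174172) = 1/(-304635) = -1/304635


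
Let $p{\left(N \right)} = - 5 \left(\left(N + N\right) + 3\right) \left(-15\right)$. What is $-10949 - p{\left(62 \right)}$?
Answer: $-20474$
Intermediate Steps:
$p{\left(N \right)} = 225 + 150 N$ ($p{\left(N \right)} = - 5 \left(2 N + 3\right) \left(-15\right) = - 5 \left(3 + 2 N\right) \left(-15\right) = \left(-15 - 10 N\right) \left(-15\right) = 225 + 150 N$)
$-10949 - p{\left(62 \right)} = -10949 - \left(225 + 150 \cdot 62\right) = -10949 - \left(225 + 9300\right) = -10949 - 9525 = -20474$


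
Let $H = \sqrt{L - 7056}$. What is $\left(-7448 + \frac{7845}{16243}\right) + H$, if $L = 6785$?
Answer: $- \frac{120970019}{16243} + i \sqrt{271} \approx -7447.5 + 16.462 i$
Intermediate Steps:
$H = i \sqrt{271}$ ($H = \sqrt{6785 - 7056} = \sqrt{-271} = i \sqrt{271} \approx 16.462 i$)
$\left(-7448 + \frac{7845}{16243}\right) + H = \left(-7448 + \frac{7845}{16243}\right) + i \sqrt{271} = - \frac{120970019}{16243} + i \sqrt{271}$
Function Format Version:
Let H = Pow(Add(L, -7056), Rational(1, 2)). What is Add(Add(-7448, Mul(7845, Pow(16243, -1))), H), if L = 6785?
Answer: Add(Rational(-120970019, 16243), Mul(I, Pow(271, Rational(1, 2)))) ≈ Add(-7447.5, Mul(16.462, I))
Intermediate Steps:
H = Mul(I, Pow(271, Rational(1, 2))) (H = Pow(Add(6785, -7056), Rational(1, 2)) = Pow(-271, Rational(1, 2)) = Mul(I, Pow(271, Rational(1, 2))) ≈ Mul(16.462, I))
Add(Add(-7448, Mul(7845, Pow(16243, -1))), H) = Add(Add(-7448, Mul(7845, Pow(16243, -1))), Mul(I, Pow(271, Rational(1, 2)))) = Add(Add(-7448, Mul(7845, Rational(1, 16243))), Mul(I, Pow(271, Rational(1, 2)))) = Add(Add(-7448, Rational(7845, 16243)), Mul(I, Pow(271, Rational(1, 2)))) = Add(Rational(-120970019, 16243), Mul(I, Pow(271, Rational(1, 2))))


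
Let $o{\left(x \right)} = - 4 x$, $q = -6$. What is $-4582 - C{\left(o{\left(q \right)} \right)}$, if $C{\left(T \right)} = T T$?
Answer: $-5158$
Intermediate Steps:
$C{\left(T \right)} = T^{2}$
$-4582 - C{\left(o{\left(q \right)} \right)} = -4582 - \left(\left(-4\right) \left(-6\right)\right)^{2} = -4582 - 24^{2} = -4582 - 576 = -5158$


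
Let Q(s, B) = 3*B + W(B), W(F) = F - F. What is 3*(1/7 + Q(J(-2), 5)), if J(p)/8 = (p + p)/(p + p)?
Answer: 318/7 ≈ 45.429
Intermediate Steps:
J(p) = 8 (J(p) = 8*((p + p)/(p + p)) = 8*((2*p)/((2*p))) = 8*((2*p)*(1/(2*p))) = 8*1 = 8)
W(F) = 0
Q(s, B) = 3*B (Q(s, B) = 3*B + 0 = 3*B)
3*(1/7 + Q(J(-2), 5)) = 3*(1/7 + 3*5) = 3*(⅐ + 15) = 3*(106/7) = 318/7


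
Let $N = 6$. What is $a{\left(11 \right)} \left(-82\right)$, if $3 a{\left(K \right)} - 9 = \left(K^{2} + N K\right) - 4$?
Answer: $-5248$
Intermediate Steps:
$a{\left(K \right)} = \frac{5}{3} + 2 K + \frac{K^{2}}{3}$ ($a{\left(K \right)} = 3 + \frac{\left(K^{2} + 6 K\right) - 4}{3} = 3 + \frac{-4 + K^{2} + 6 K}{3} = 3 + \left(- \frac{4}{3} + 2 K + \frac{K^{2}}{3}\right) = \frac{5}{3} + 2 K + \frac{K^{2}}{3}$)
$a{\left(11 \right)} \left(-82\right) = \left(\frac{5}{3} + 2 \cdot 11 + \frac{11^{2}}{3}\right) \left(-82\right) = \left(\frac{5}{3} + 22 + \frac{1}{3} \cdot 121\right) \left(-82\right) = \left(\frac{5}{3} + 22 + \frac{121}{3}\right) \left(-82\right) = 64 \left(-82\right) = -5248$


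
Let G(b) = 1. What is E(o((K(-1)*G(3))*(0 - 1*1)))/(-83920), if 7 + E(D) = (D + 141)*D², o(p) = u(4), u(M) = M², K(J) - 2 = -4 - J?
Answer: -8037/16784 ≈ -0.47885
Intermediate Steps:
K(J) = -2 - J (K(J) = 2 + (-4 - J) = -2 - J)
o(p) = 16 (o(p) = 4² = 16)
E(D) = -7 + D²*(141 + D) (E(D) = -7 + (D + 141)*D² = -7 + (141 + D)*D² = -7 + D²*(141 + D))
E(o((K(-1)*G(3))*(0 - 1*1)))/(-83920) = (-7 + 16³ + 141*16²)/(-83920) = (-7 + 4096 + 141*256)*(-1/83920) = (-7 + 4096 + 36096)*(-1/83920) = 40185*(-1/83920) = -8037/16784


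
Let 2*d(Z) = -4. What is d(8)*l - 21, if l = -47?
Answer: 73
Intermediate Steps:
d(Z) = -2 (d(Z) = (½)*(-4) = -2)
d(8)*l - 21 = -2*(-47) - 21 = 94 - 21 = 73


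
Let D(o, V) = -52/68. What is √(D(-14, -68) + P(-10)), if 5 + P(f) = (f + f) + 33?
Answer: √2091/17 ≈ 2.6898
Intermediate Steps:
D(o, V) = -13/17 (D(o, V) = -52*1/68 = -13/17)
P(f) = 28 + 2*f (P(f) = -5 + ((f + f) + 33) = -5 + (2*f + 33) = -5 + (33 + 2*f) = 28 + 2*f)
√(D(-14, -68) + P(-10)) = √(-13/17 + (28 + 2*(-10))) = √(-13/17 + (28 - 20)) = √(-13/17 + 8) = √(123/17) = √2091/17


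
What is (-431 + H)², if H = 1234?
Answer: 644809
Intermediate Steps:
(-431 + H)² = (-431 + 1234)² = 803² = 644809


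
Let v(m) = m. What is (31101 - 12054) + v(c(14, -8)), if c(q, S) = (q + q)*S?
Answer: 18823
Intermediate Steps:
c(q, S) = 2*S*q (c(q, S) = (2*q)*S = 2*S*q)
(31101 - 12054) + v(c(14, -8)) = (31101 - 12054) + 2*(-8)*14 = 19047 - 224 = 18823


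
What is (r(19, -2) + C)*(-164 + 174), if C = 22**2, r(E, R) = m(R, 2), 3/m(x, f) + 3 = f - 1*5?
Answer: 4835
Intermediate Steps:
m(x, f) = 3/(-8 + f) (m(x, f) = 3/(-3 + (f - 1*5)) = 3/(-3 + (f - 5)) = 3/(-3 + (-5 + f)) = 3/(-8 + f))
r(E, R) = -1/2 (r(E, R) = 3/(-8 + 2) = 3/(-6) = 3*(-1/6) = -1/2)
C = 484
(r(19, -2) + C)*(-164 + 174) = (-1/2 + 484)*(-164 + 174) = (967/2)*10 = 4835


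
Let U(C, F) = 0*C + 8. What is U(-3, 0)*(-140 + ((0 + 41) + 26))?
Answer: -584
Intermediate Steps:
U(C, F) = 8 (U(C, F) = 0 + 8 = 8)
U(-3, 0)*(-140 + ((0 + 41) + 26)) = 8*(-140 + ((0 + 41) + 26)) = 8*(-140 + (41 + 26)) = 8*(-140 + 67) = 8*(-73) = -584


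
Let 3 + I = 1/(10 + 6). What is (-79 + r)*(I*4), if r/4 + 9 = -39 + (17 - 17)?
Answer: 12737/4 ≈ 3184.3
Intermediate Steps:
I = -47/16 (I = -3 + 1/(10 + 6) = -3 + 1/16 = -47/16 ≈ -2.9375)
r = -192 (r = -36 + 4*(-39 + (17 - 17)) = -36 + 4*(-39 + 0) = -36 + 4*(-39) = -36 - 156 = -192)
(-79 + r)*(I*4) = (-79 - 192)*(-47/16*4) = -271*(-47/4) = 12737/4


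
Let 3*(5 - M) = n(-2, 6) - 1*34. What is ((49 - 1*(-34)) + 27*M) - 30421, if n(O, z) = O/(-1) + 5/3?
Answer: -29930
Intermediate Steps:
n(O, z) = 5/3 - O (n(O, z) = O*(-1) + 5*(⅓) = -O + 5/3 = 5/3 - O)
M = 136/9 (M = 5 - ((5/3 - 1*(-2)) - 1*34)/3 = 5 - ((5/3 + 2) - 34)/3 = 5 - (11/3 - 34)/3 = 5 - ⅓*(-91/3) = 5 + 91/9 = 136/9 ≈ 15.111)
((49 - 1*(-34)) + 27*M) - 30421 = ((49 - 1*(-34)) + 27*(136/9)) - 30421 = ((49 + 34) + 408) - 30421 = (83 + 408) - 30421 = 491 - 30421 = -29930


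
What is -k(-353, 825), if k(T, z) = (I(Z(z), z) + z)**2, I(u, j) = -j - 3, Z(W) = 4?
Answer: -9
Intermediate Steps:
I(u, j) = -3 - j
k(T, z) = 9 (k(T, z) = ((-3 - z) + z)**2 = (-3)**2 = 9)
-k(-353, 825) = -1*9 = -9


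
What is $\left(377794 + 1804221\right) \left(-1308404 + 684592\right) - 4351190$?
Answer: $-1361171492370$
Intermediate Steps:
$\left(377794 + 1804221\right) \left(-1308404 + 684592\right) - 4351190 = 2182015 \left(-623812\right) - 4351190 = -1361167141180 - 4351190 = -1361171492370$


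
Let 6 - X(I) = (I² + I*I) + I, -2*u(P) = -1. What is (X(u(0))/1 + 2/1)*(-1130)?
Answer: -7910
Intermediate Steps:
u(P) = ½ (u(P) = -½*(-1) = ½)
X(I) = 6 - I - 2*I² (X(I) = 6 - ((I² + I*I) + I) = 6 - ((I² + I²) + I) = 6 - (2*I² + I) = 6 - (I + 2*I²) = 6 + (-I - 2*I²) = 6 - I - 2*I²)
(X(u(0))/1 + 2/1)*(-1130) = ((6 - 1*½ - 2*(½)²)/1 + 2/1)*(-1130) = ((6 - ½ - 2*¼)*1 + 2*1)*(-1130) = ((6 - ½ - ½)*1 + 2)*(-1130) = (5*1 + 2)*(-1130) = (5 + 2)*(-1130) = 7*(-1130) = -7910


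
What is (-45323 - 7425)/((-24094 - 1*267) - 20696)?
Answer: 52748/45057 ≈ 1.1707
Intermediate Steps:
(-45323 - 7425)/((-24094 - 1*267) - 20696) = -52748/((-24094 - 267) - 20696) = -52748/(-24361 - 20696) = -52748/(-45057) = -52748*(-1/45057) = 52748/45057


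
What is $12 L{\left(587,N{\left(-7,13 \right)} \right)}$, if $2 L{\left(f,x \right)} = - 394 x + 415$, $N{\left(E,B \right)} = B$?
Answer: $-28242$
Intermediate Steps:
$L{\left(f,x \right)} = \frac{415}{2} - 197 x$ ($L{\left(f,x \right)} = \frac{- 394 x + 415}{2} = \frac{415 - 394 x}{2} = \frac{415}{2} - 197 x$)
$12 L{\left(587,N{\left(-7,13 \right)} \right)} = 12 \left(\frac{415}{2} - 2561\right) = 12 \left(- \frac{4707}{2}\right) = -28242$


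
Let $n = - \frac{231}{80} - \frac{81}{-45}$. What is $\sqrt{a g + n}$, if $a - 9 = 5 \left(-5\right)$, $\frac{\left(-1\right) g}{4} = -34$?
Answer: $\frac{i \sqrt{870835}}{20} \approx 46.659 i$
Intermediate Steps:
$g = 136$ ($g = \left(-4\right) \left(-34\right) = 136$)
$n = - \frac{87}{80}$ ($n = \left(-231\right) \frac{1}{80} - - \frac{9}{5} = - \frac{231}{80} + \frac{9}{5} = - \frac{87}{80} \approx -1.0875$)
$a = -16$ ($a = 9 + 5 \left(-5\right) = 9 - 25 = -16$)
$\sqrt{a g + n} = \sqrt{\left(-16\right) 136 - \frac{87}{80}} = \sqrt{-2176 - \frac{87}{80}} = \sqrt{- \frac{174167}{80}} = \frac{i \sqrt{870835}}{20}$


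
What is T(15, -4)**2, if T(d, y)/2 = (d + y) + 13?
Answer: 2304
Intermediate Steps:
T(d, y) = 26 + 2*d + 2*y (T(d, y) = 2*((d + y) + 13) = 2*(13 + d + y) = 26 + 2*d + 2*y)
T(15, -4)**2 = (26 + 2*15 + 2*(-4))**2 = (26 + 30 - 8)**2 = 48**2 = 2304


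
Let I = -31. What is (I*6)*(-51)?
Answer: 9486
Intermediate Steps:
(I*6)*(-51) = -31*6*(-51) = -186*(-51) = 9486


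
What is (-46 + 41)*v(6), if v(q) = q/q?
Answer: -5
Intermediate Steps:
v(q) = 1
(-46 + 41)*v(6) = (-46 + 41)*1 = -5*1 = -5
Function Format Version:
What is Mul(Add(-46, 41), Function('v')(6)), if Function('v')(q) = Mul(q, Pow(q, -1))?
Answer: -5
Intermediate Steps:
Function('v')(q) = 1
Mul(Add(-46, 41), Function('v')(6)) = Mul(Add(-46, 41), 1) = Mul(-5, 1) = -5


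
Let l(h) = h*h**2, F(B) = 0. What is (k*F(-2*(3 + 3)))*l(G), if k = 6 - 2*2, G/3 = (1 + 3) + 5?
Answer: 0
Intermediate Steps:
G = 27 (G = 3*((1 + 3) + 5) = 3*(4 + 5) = 3*9 = 27)
l(h) = h**3
k = 2 (k = 6 - 1*4 = 6 - 4 = 2)
(k*F(-2*(3 + 3)))*l(G) = (2*0)*27**3 = 0*19683 = 0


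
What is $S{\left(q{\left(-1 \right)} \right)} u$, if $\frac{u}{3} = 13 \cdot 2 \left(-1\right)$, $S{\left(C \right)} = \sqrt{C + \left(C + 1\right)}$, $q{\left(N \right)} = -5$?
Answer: $- 234 i \approx - 234.0 i$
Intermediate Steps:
$S{\left(C \right)} = \sqrt{1 + 2 C}$ ($S{\left(C \right)} = \sqrt{C + \left(1 + C\right)} = \sqrt{1 + 2 C}$)
$u = -78$ ($u = 3 \cdot 13 \cdot 2 \left(-1\right) = 3 \cdot 26 \left(-1\right) = 3 \left(-26\right) = -78$)
$S{\left(q{\left(-1 \right)} \right)} u = \sqrt{1 + 2 \left(-5\right)} \left(-78\right) = \sqrt{1 - 10} \left(-78\right) = \sqrt{-9} \left(-78\right) = 3 i \left(-78\right) = - 234 i$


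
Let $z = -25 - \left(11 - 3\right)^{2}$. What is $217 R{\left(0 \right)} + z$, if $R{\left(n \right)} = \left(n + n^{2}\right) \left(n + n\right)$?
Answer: $-89$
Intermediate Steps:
$R{\left(n \right)} = 2 n \left(n + n^{2}\right)$ ($R{\left(n \right)} = \left(n + n^{2}\right) 2 n = 2 n \left(n + n^{2}\right)$)
$z = -89$ ($z = -25 - 8^{2} = -25 - 64 = -89$)
$217 R{\left(0 \right)} + z = 217 \cdot 2 \cdot 0^{2} \left(1 + 0\right) - 89 = 217 \cdot 2 \cdot 0 \cdot 1 - 89 = 217 \cdot 0 - 89 = 0 - 89 = -89$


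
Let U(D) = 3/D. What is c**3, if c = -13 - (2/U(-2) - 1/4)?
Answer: -2571353/1728 ≈ -1488.1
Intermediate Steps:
c = -137/12 (c = -13 - (2/((3/(-2))) - 1/4) = -13 - (2/((3*(-1/2))) - 1*1/4) = -13 - (2/(-3/2) - 1/4) = -13 - (2*(-2/3) - 1/4) = -13 - (-4/3 - 1/4) = -13 - 1*(-19/12) = -13 + 19/12 = -137/12 ≈ -11.417)
c**3 = (-137/12)**3 = -2571353/1728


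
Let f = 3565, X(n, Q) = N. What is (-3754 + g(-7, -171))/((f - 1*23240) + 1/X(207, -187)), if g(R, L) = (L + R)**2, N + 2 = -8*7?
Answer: -1619940/1141151 ≈ -1.4196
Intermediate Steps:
N = -58 (N = -2 - 8*7 = -2 - 56 = -58)
X(n, Q) = -58
(-3754 + g(-7, -171))/((f - 1*23240) + 1/X(207, -187)) = (-3754 + (-171 - 7)**2)/((3565 - 1*23240) + 1/(-58)) = (-3754 + (-178)**2)/((3565 - 23240) - 1/58) = (-3754 + 31684)/(-19675 - 1/58) = 27930/(-1141151/58) = 27930*(-58/1141151) = -1619940/1141151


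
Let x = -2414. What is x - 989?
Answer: -3403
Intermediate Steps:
x - 989 = -2414 - 989 = -3403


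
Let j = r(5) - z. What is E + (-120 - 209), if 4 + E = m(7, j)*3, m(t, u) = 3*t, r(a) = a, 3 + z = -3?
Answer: -270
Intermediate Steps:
z = -6 (z = -3 - 3 = -6)
j = 11 (j = 5 - 1*(-6) = 5 + 6 = 11)
E = 59 (E = -4 + (3*7)*3 = -4 + 21*3 = -4 + 63 = 59)
E + (-120 - 209) = 59 + (-120 - 209) = 59 - 329 = -270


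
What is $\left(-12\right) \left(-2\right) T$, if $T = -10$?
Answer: $-240$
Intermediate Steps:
$\left(-12\right) \left(-2\right) T = \left(-12\right) \left(-2\right) \left(-10\right) = 24 \left(-10\right) = -240$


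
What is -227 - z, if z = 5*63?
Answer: -542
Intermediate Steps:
z = 315
-227 - z = -227 - 1*315 = -227 - 315 = -542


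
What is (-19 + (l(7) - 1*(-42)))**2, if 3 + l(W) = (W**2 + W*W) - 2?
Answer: 13456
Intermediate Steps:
l(W) = -5 + 2*W**2 (l(W) = -3 + ((W**2 + W*W) - 2) = -3 + ((W**2 + W**2) - 2) = -3 + (2*W**2 - 2) = -3 + (-2 + 2*W**2) = -5 + 2*W**2)
(-19 + (l(7) - 1*(-42)))**2 = (-19 + ((-5 + 2*7**2) - 1*(-42)))**2 = (-19 + ((-5 + 2*49) + 42))**2 = (-19 + ((-5 + 98) + 42))**2 = (-19 + (93 + 42))**2 = (-19 + 135)**2 = 116**2 = 13456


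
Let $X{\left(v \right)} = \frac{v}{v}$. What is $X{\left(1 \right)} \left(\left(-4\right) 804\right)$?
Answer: $-3216$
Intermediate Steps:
$X{\left(v \right)} = 1$
$X{\left(1 \right)} \left(\left(-4\right) 804\right) = 1 \left(\left(-4\right) 804\right) = 1 \left(-3216\right) = -3216$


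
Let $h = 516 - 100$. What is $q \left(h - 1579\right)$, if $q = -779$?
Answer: $905977$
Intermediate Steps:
$h = 416$ ($h = 516 - 100 = 416$)
$q \left(h - 1579\right) = - 779 \left(416 - 1579\right) = \left(-779\right) \left(-1163\right) = 905977$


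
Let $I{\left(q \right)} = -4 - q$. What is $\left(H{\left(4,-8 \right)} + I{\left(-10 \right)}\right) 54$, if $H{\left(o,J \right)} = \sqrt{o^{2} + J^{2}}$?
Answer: $324 + 216 \sqrt{5} \approx 806.99$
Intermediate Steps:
$H{\left(o,J \right)} = \sqrt{J^{2} + o^{2}}$
$\left(H{\left(4,-8 \right)} + I{\left(-10 \right)}\right) 54 = \left(\sqrt{\left(-8\right)^{2} + 4^{2}} - -6\right) 54 = \left(\sqrt{64 + 16} + \left(-4 + 10\right)\right) 54 = \left(\sqrt{80} + 6\right) 54 = \left(4 \sqrt{5} + 6\right) 54 = \left(6 + 4 \sqrt{5}\right) 54 = 324 + 216 \sqrt{5}$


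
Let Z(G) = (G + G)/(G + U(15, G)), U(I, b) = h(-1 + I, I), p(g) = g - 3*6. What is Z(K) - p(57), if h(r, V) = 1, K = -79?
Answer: -1442/39 ≈ -36.974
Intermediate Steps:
p(g) = -18 + g (p(g) = g - 18 = -18 + g)
U(I, b) = 1
Z(G) = 2*G/(1 + G) (Z(G) = (G + G)/(G + 1) = (2*G)/(1 + G) = 2*G/(1 + G))
Z(K) - p(57) = 2*(-79)/(1 - 79) - (-18 + 57) = 2*(-79)/(-78) - 1*39 = 2*(-79)*(-1/78) - 39 = 79/39 - 39 = -1442/39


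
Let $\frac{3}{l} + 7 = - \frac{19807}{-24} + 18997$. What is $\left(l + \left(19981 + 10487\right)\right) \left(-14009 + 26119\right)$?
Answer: $\frac{175468758433080}{475567} \approx 3.6897 \cdot 10^{8}$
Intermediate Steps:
$l = \frac{72}{475567}$ ($l = \frac{3}{-7 + \left(- \frac{19807}{-24} + 18997\right)} = \frac{3}{-7 + \left(\left(-19807\right) \left(- \frac{1}{24}\right) + 18997\right)} = \frac{3}{-7 + \left(\frac{19807}{24} + 18997\right)} = \frac{3}{-7 + \frac{475735}{24}} = \frac{3}{\frac{475567}{24}} = 3 \cdot \frac{24}{475567} = \frac{72}{475567} \approx 0.0001514$)
$\left(l + \left(19981 + 10487\right)\right) \left(-14009 + 26119\right) = \left(\frac{72}{475567} + \left(19981 + 10487\right)\right) \left(-14009 + 26119\right) = \left(\frac{72}{475567} + 30468\right) 12110 = \frac{14489575428}{475567} \cdot 12110 = \frac{175468758433080}{475567}$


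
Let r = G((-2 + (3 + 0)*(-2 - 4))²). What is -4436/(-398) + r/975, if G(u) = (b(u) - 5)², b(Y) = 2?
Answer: 721447/64675 ≈ 11.155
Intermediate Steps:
G(u) = 9 (G(u) = (2 - 5)² = (-3)² = 9)
r = 9
-4436/(-398) + r/975 = -4436/(-398) + 9/975 = -4436*(-1/398) + 9*(1/975) = 2218/199 + 3/325 = 721447/64675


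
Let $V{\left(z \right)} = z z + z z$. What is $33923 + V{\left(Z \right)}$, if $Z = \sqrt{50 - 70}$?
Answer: $33883$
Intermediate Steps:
$Z = 2 i \sqrt{5}$ ($Z = \sqrt{-20} = 2 i \sqrt{5} \approx 4.4721 i$)
$V{\left(z \right)} = 2 z^{2}$ ($V{\left(z \right)} = z^{2} + z^{2} = 2 z^{2}$)
$33923 + V{\left(Z \right)} = 33923 + 2 \left(2 i \sqrt{5}\right)^{2} = 33923 + 2 \left(-20\right) = 33923 - 40 = 33883$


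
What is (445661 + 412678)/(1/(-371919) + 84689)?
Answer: 319232582541/31497448190 ≈ 10.135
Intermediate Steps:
(445661 + 412678)/(1/(-371919) + 84689) = 858339/(-1/371919 + 84689) = 858339/(31497448190/371919) = 858339*(371919/31497448190) = 319232582541/31497448190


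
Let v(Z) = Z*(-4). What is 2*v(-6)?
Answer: 48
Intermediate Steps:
v(Z) = -4*Z
2*v(-6) = 2*(-4*(-6)) = 2*24 = 48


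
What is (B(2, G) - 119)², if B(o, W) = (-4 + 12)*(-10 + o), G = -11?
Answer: 33489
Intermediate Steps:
B(o, W) = -80 + 8*o (B(o, W) = 8*(-10 + o) = -80 + 8*o)
(B(2, G) - 119)² = ((-80 + 8*2) - 119)² = ((-80 + 16) - 119)² = (-64 - 119)² = (-183)² = 33489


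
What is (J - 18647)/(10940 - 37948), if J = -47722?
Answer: 66369/27008 ≈ 2.4574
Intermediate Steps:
(J - 18647)/(10940 - 37948) = (-47722 - 18647)/(10940 - 37948) = -66369/(-27008) = -66369*(-1/27008) = 66369/27008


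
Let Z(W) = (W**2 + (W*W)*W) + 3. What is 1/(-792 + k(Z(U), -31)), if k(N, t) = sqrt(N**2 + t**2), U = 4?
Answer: -396/309707 - 5*sqrt(314)/619414 ≈ -0.0014217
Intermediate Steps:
Z(W) = 3 + W**2 + W**3 (Z(W) = (W**2 + W**2*W) + 3 = (W**2 + W**3) + 3 = 3 + W**2 + W**3)
1/(-792 + k(Z(U), -31)) = 1/(-792 + sqrt((3 + 4**2 + 4**3)**2 + (-31)**2)) = 1/(-792 + sqrt((3 + 16 + 64)**2 + 961)) = 1/(-792 + sqrt(83**2 + 961)) = 1/(-792 + sqrt(6889 + 961)) = 1/(-792 + sqrt(7850)) = 1/(-792 + 5*sqrt(314))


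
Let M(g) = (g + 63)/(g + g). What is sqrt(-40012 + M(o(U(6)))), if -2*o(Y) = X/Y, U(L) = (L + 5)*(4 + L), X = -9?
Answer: I*sqrt(156966)/2 ≈ 198.09*I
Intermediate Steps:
U(L) = (4 + L)*(5 + L) (U(L) = (5 + L)*(4 + L) = (4 + L)*(5 + L))
o(Y) = 9/(2*Y) (o(Y) = -(-9)/(2*Y) = 9/(2*Y))
M(g) = (63 + g)/(2*g) (M(g) = (63 + g)/((2*g)) = (63 + g)*(1/(2*g)) = (63 + g)/(2*g))
sqrt(-40012 + M(o(U(6)))) = sqrt(-40012 + (63 + 9/(2*(20 + 6**2 + 9*6)))/(2*((9/(2*(20 + 6**2 + 9*6)))))) = sqrt(-40012 + (63 + 9/(2*(20 + 36 + 54)))/(2*((9/(2*(20 + 36 + 54)))))) = sqrt(-40012 + (63 + (9/2)/110)/(2*(((9/2)/110)))) = sqrt(-40012 + (63 + (9/2)*(1/110))/(2*(((9/2)*(1/110))))) = sqrt(-40012 + (63 + 9/220)/(2*(9/220))) = sqrt(-40012 + (1/2)*(220/9)*(13869/220)) = sqrt(-40012 + 1541/2) = sqrt(-78483/2) = I*sqrt(156966)/2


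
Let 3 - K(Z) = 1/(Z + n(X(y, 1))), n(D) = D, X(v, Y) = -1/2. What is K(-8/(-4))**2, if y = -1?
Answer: 49/9 ≈ 5.4444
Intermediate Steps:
X(v, Y) = -1/2 (X(v, Y) = -1*1/2 = -1/2)
K(Z) = 3 - 1/(-1/2 + Z) (K(Z) = 3 - 1/(Z - 1/2) = 3 - 1/(-1/2 + Z))
K(-8/(-4))**2 = ((-5 + 6*(-8/(-4)))/(-1 + 2*(-8/(-4))))**2 = ((-5 + 6*(-8*(-1/4)))/(-1 + 2*(-8*(-1/4))))**2 = ((-5 + 6*2)/(-1 + 2*2))**2 = ((-5 + 12)/(-1 + 4))**2 = (7/3)**2 = 49/9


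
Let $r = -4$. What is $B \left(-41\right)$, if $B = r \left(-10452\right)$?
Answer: $-1714128$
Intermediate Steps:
$B = 41808$ ($B = \left(-4\right) \left(-10452\right) = 41808$)
$B \left(-41\right) = 41808 \left(-41\right) = -1714128$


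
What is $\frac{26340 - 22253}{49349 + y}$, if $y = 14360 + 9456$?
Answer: $\frac{4087}{73165} \approx 0.05586$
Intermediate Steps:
$y = 23816$
$\frac{26340 - 22253}{49349 + y} = \frac{26340 - 22253}{49349 + 23816} = \frac{4087}{73165}$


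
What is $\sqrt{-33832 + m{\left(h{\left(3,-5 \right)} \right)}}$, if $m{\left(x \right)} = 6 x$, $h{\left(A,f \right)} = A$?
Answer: $i \sqrt{33814} \approx 183.89 i$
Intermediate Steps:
$\sqrt{-33832 + m{\left(h{\left(3,-5 \right)} \right)}} = \sqrt{-33832 + 6 \cdot 3} = \sqrt{-33832 + 18} = \sqrt{-33814} = i \sqrt{33814}$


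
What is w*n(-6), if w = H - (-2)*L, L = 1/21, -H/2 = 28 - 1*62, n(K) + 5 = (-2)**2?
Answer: -1430/21 ≈ -68.095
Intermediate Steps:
n(K) = -1 (n(K) = -5 + (-2)**2 = -5 + 4 = -1)
H = 68 (H = -2*(28 - 1*62) = -2*(28 - 62) = -2*(-34) = 68)
L = 1/21 ≈ 0.047619
w = 1430/21 (w = 68 - (-2)/21 = 68 - 1*(-2/21) = 68 + 2/21 = 1430/21 ≈ 68.095)
w*n(-6) = (1430/21)*(-1) = -1430/21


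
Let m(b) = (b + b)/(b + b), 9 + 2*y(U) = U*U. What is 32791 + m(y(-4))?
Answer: 32792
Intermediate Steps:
y(U) = -9/2 + U²/2 (y(U) = -9/2 + (U*U)/2 = -9/2 + U²/2)
m(b) = 1 (m(b) = (2*b)/((2*b)) = (2*b)*(1/(2*b)) = 1)
32791 + m(y(-4)) = 32791 + 1 = 32792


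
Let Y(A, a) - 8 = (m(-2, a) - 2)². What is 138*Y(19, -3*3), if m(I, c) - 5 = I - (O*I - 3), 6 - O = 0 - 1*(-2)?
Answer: 20976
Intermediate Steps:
O = 4 (O = 6 - (0 - 1*(-2)) = 6 - (0 + 2) = 6 - 1*2 = 6 - 2 = 4)
m(I, c) = 8 - 3*I (m(I, c) = 5 + (I - (4*I - 3)) = 5 + (I - (-3 + 4*I)) = 5 + (I + (3 - 4*I)) = 5 + (3 - 3*I) = 8 - 3*I)
Y(A, a) = 152 (Y(A, a) = 8 + ((8 - 3*(-2)) - 2)² = 8 + ((8 + 6) - 2)² = 8 + (14 - 2)² = 8 + 12² = 8 + 144 = 152)
138*Y(19, -3*3) = 138*152 = 20976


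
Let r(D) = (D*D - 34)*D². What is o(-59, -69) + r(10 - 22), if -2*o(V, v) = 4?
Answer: 15838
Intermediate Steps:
o(V, v) = -2 (o(V, v) = -½*4 = -2)
r(D) = D²*(-34 + D²) (r(D) = (D² - 34)*D² = (-34 + D²)*D² = D²*(-34 + D²))
o(-59, -69) + r(10 - 22) = -2 + (10 - 22)²*(-34 + (10 - 22)²) = -2 + (-12)²*(-34 + (-12)²) = -2 + 144*(-34 + 144) = -2 + 144*110 = -2 + 15840 = 15838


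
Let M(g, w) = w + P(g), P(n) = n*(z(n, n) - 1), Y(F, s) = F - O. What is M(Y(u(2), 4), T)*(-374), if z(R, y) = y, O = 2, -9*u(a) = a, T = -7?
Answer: -4862/81 ≈ -60.025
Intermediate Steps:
u(a) = -a/9
Y(F, s) = -2 + F (Y(F, s) = F - 1*2 = F - 2 = -2 + F)
P(n) = n*(-1 + n) (P(n) = n*(n - 1) = n*(-1 + n))
M(g, w) = w + g*(-1 + g)
M(Y(u(2), 4), T)*(-374) = (-7 + (-2 - 1/9*2)*(-1 + (-2 - 1/9*2)))*(-374) = (-7 + (-2 - 2/9)*(-1 + (-2 - 2/9)))*(-374) = (-7 - 20*(-1 - 20/9)/9)*(-374) = (-7 - 20/9*(-29/9))*(-374) = (-7 + 580/81)*(-374) = (13/81)*(-374) = -4862/81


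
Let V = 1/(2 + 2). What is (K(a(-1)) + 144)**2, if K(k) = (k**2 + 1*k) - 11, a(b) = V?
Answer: 4549689/256 ≈ 17772.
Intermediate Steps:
V = 1/4 ≈ 0.25000
a(b) = 1/4
K(k) = -11 + k + k**2 (K(k) = (k**2 + k) - 11 = (k + k**2) - 11 = -11 + k + k**2)
(K(a(-1)) + 144)**2 = ((-11 + 1/4 + (1/4)**2) + 144)**2 = ((-11 + 1/4 + 1/16) + 144)**2 = (-171/16 + 144)**2 = (2133/16)**2 = 4549689/256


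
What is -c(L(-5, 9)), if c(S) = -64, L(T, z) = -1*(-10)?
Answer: 64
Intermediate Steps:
L(T, z) = 10
-c(L(-5, 9)) = -1*(-64) = 64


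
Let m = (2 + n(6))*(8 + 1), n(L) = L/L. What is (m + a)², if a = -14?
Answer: 169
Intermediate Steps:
n(L) = 1
m = 27 (m = (2 + 1)*(8 + 1) = 3*9 = 27)
(m + a)² = (27 - 14)² = 13² = 169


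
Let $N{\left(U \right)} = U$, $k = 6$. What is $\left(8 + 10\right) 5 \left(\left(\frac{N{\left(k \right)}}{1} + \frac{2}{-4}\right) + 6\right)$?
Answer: $1035$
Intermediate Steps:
$\left(8 + 10\right) 5 \left(\left(\frac{N{\left(k \right)}}{1} + \frac{2}{-4}\right) + 6\right) = \left(8 + 10\right) 5 \left(\left(\frac{6}{1} + \frac{2}{-4}\right) + 6\right) = 18 \cdot 5 \left(\left(6 \cdot 1 + 2 \left(- \frac{1}{4}\right)\right) + 6\right) = 18 \cdot 5 \left(\left(6 - \frac{1}{2}\right) + 6\right) = 18 \cdot 5 \left(\frac{11}{2} + 6\right) = 18 \cdot 5 \cdot \frac{23}{2} = 18 \cdot \frac{115}{2} = 1035$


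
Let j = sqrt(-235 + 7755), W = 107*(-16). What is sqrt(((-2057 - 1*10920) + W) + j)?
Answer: sqrt(-14689 + 4*sqrt(470)) ≈ 120.84*I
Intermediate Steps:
W = -1712
j = 4*sqrt(470) (j = sqrt(7520) = 4*sqrt(470) ≈ 86.718)
sqrt(((-2057 - 1*10920) + W) + j) = sqrt(((-2057 - 1*10920) - 1712) + 4*sqrt(470)) = sqrt(((-2057 - 10920) - 1712) + 4*sqrt(470)) = sqrt((-12977 - 1712) + 4*sqrt(470)) = sqrt(-14689 + 4*sqrt(470))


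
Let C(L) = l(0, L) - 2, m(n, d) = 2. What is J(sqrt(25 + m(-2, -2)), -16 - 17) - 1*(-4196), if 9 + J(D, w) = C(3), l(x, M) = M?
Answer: 4188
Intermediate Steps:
C(L) = -2 + L (C(L) = L - 2 = -2 + L)
J(D, w) = -8 (J(D, w) = -9 + (-2 + 3) = -9 + 1 = -8)
J(sqrt(25 + m(-2, -2)), -16 - 17) - 1*(-4196) = -8 - 1*(-4196) = -8 + 4196 = 4188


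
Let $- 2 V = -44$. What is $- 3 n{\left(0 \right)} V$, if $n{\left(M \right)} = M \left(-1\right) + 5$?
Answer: $-330$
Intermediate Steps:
$V = 22$ ($V = \left(- \frac{1}{2}\right) \left(-44\right) = 22$)
$n{\left(M \right)} = 5 - M$ ($n{\left(M \right)} = - M + 5 = 5 - M$)
$- 3 n{\left(0 \right)} V = - 3 \left(5 - 0\right) 22 = - 3 \left(5 + 0\right) 22 = \left(-3\right) 5 \cdot 22 = \left(-15\right) 22 = -330$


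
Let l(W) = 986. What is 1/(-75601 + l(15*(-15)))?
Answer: -1/74615 ≈ -1.3402e-5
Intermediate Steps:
1/(-75601 + l(15*(-15))) = 1/(-75601 + 986) = 1/(-74615) = -1/74615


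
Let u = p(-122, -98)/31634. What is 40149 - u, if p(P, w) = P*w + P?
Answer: 635030816/15817 ≈ 40149.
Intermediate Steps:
p(P, w) = P + P*w
u = 5917/15817 (u = -122*(1 - 98)/31634 = -122*(-97)*(1/31634) = 11834*(1/31634) = 5917/15817 ≈ 0.37409)
40149 - u = 40149 - 1*5917/15817 = 40149 - 5917/15817 = 635030816/15817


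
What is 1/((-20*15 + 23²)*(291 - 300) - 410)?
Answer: -1/2471 ≈ -0.00040469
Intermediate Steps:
1/((-20*15 + 23²)*(291 - 300) - 410) = 1/((-300 + 529)*(-9) - 410) = 1/(229*(-9) - 410) = 1/(-2061 - 410) = 1/(-2471) = -1/2471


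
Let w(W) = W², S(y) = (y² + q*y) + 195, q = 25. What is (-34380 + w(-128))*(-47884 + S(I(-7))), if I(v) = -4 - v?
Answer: 856699580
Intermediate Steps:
S(y) = 195 + y² + 25*y (S(y) = (y² + 25*y) + 195 = 195 + y² + 25*y)
(-34380 + w(-128))*(-47884 + S(I(-7))) = (-34380 + (-128)²)*(-47884 + (195 + (-4 - 1*(-7))² + 25*(-4 - 1*(-7)))) = (-34380 + 16384)*(-47884 + (195 + (-4 + 7)² + 25*(-4 + 7))) = -17996*(-47884 + (195 + 3² + 25*3)) = -17996*(-47884 + (195 + 9 + 75)) = -17996*(-47884 + 279) = -17996*(-47605) = 856699580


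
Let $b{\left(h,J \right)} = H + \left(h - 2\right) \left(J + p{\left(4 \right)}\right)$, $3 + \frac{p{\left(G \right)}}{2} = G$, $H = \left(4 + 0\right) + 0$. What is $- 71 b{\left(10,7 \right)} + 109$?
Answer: $-5287$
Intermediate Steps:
$H = 4$ ($H = 4 + 0 = 4$)
$p{\left(G \right)} = -6 + 2 G$
$b{\left(h,J \right)} = 4 + \left(-2 + h\right) \left(2 + J\right)$ ($b{\left(h,J \right)} = 4 + \left(h - 2\right) \left(J + \left(-6 + 2 \cdot 4\right)\right) = 4 + \left(-2 + h\right) \left(J + \left(-6 + 8\right)\right) = 4 + \left(-2 + h\right) \left(J + 2\right) = 4 + \left(-2 + h\right) \left(2 + J\right)$)
$- 71 b{\left(10,7 \right)} + 109 = - 71 \left(\left(-2\right) 7 + 2 \cdot 10 + 7 \cdot 10\right) + 109 = - 71 \left(-14 + 20 + 70\right) + 109 = \left(-71\right) 76 + 109 = -5396 + 109 = -5287$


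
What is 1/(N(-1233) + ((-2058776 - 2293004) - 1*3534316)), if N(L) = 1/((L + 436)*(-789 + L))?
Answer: -1611534/12708711831263 ≈ -1.2681e-7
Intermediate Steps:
N(L) = 1/((-789 + L)*(436 + L)) (N(L) = 1/((436 + L)*(-789 + L)) = 1/((-789 + L)*(436 + L)))
1/(N(-1233) + ((-2058776 - 2293004) - 1*3534316)) = 1/(1/(-344004 + (-1233)² - 353*(-1233)) + ((-2058776 - 2293004) - 1*3534316)) = 1/(1/(-344004 + 1520289 + 435249) + (-4351780 - 3534316)) = 1/(1/1611534 - 7886096) = 1/(-12708711831263/1611534) = -1611534/12708711831263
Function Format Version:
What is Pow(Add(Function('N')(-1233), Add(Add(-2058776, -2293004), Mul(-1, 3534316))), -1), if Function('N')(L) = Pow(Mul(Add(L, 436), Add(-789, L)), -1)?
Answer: Rational(-1611534, 12708711831263) ≈ -1.2681e-7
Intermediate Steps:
Function('N')(L) = Mul(Pow(Add(-789, L), -1), Pow(Add(436, L), -1)) (Function('N')(L) = Pow(Mul(Add(436, L), Add(-789, L)), -1) = Pow(Mul(Add(-789, L), Add(436, L)), -1) = Mul(Pow(Add(-789, L), -1), Pow(Add(436, L), -1)))
Pow(Add(Function('N')(-1233), Add(Add(-2058776, -2293004), Mul(-1, 3534316))), -1) = Pow(Add(Pow(Add(-344004, Pow(-1233, 2), Mul(-353, -1233)), -1), Add(Add(-2058776, -2293004), Mul(-1, 3534316))), -1) = Pow(Add(Pow(Add(-344004, 1520289, 435249), -1), Add(-4351780, -3534316)), -1) = Pow(Add(Pow(1611534, -1), -7886096), -1) = Pow(Add(Rational(1, 1611534), -7886096), -1) = Pow(Rational(-12708711831263, 1611534), -1) = Rational(-1611534, 12708711831263)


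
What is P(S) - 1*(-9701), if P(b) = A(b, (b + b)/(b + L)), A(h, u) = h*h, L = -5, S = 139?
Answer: 29022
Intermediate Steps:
A(h, u) = h**2
P(b) = b**2
P(S) - 1*(-9701) = 139**2 - 1*(-9701) = 19321 + 9701 = 29022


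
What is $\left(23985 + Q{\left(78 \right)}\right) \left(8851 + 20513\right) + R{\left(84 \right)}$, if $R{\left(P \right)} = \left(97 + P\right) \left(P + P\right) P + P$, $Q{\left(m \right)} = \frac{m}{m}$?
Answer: $706879260$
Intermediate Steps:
$Q{\left(m \right)} = 1$
$R{\left(P \right)} = P + 2 P^{2} \left(97 + P\right)$ ($R{\left(P \right)} = \left(97 + P\right) 2 P P + P = 2 P \left(97 + P\right) P + P = 2 P^{2} \left(97 + P\right) + P = P + 2 P^{2} \left(97 + P\right)$)
$\left(23985 + Q{\left(78 \right)}\right) \left(8851 + 20513\right) + R{\left(84 \right)} = \left(23985 + 1\right) \left(8851 + 20513\right) + 84 \left(1 + 2 \cdot 84^{2} + 194 \cdot 84\right) = 23986 \cdot 29364 + 84 \left(1 + 2 \cdot 7056 + 16296\right) = 704324904 + 84 \left(1 + 14112 + 16296\right) = 704324904 + 84 \cdot 30409 = 704324904 + 2554356 = 706879260$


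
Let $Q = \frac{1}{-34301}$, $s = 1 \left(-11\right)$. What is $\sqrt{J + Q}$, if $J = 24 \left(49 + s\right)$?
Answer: $\frac{\sqrt{1073021409811}}{34301} \approx 30.199$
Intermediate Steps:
$s = -11$
$Q = - \frac{1}{34301} \approx -2.9154 \cdot 10^{-5}$
$J = 912$ ($J = 24 \left(49 - 11\right) = 24 \cdot 38 = 912$)
$\sqrt{J + Q} = \sqrt{912 - \frac{1}{34301}} = \sqrt{\frac{31282511}{34301}} = \frac{\sqrt{1073021409811}}{34301}$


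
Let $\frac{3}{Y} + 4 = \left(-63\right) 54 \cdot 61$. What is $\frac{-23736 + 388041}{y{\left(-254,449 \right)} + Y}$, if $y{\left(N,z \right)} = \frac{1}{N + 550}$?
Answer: $\frac{11189208395640}{103319} \approx 1.083 \cdot 10^{8}$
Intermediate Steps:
$y{\left(N,z \right)} = \frac{1}{550 + N}$
$Y = - \frac{3}{207526}$ ($Y = \frac{3}{-4 + \left(-63\right) 54 \cdot 61} = \frac{3}{-4 - 207522} = \frac{3}{-207526} = 3 \left(- \frac{1}{207526}\right) = - \frac{3}{207526} \approx -1.4456 \cdot 10^{-5}$)
$\frac{-23736 + 388041}{y{\left(-254,449 \right)} + Y} = \frac{-23736 + 388041}{\frac{1}{550 - 254} - \frac{3}{207526}} = \frac{364305}{\frac{1}{296} - \frac{3}{207526}} = \frac{364305}{\frac{103319}{30713848}} = 364305 \cdot \frac{30713848}{103319} = \frac{11189208395640}{103319}$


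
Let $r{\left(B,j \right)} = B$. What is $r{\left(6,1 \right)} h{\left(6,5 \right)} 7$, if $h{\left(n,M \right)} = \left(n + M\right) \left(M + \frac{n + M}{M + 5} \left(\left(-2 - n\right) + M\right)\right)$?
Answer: $\frac{3927}{5} \approx 785.4$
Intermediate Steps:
$h{\left(n,M \right)} = \left(M + n\right) \left(M + \frac{\left(M + n\right) \left(-2 + M - n\right)}{5 + M}\right)$ ($h{\left(n,M \right)} = \left(M + n\right) \left(M + \frac{M + n}{5 + M} \left(-2 + M - n\right)\right) = \left(M + n\right) \left(M + \frac{\left(M + n\right) \left(-2 + M - n\right)}{5 + M}\right)$)
$r{\left(6,1 \right)} h{\left(6,5 \right)} 7 = 6 \frac{- 6^{3} - 2 \cdot 6^{2} + 2 \cdot 5^{3} + 3 \cdot 5^{2} + 5 \cdot 6 - 5 \cdot 6^{2} + 2 \cdot 6 \cdot 5^{2}}{5 + 5} \cdot 7 = 6 \frac{\left(-1\right) 216 - 72 + 2 \cdot 125 + 3 \cdot 25 + 30 - 5 \cdot 36 + 2 \cdot 6 \cdot 25}{10} \cdot 7 = 6 \frac{-216 - 72 + 250 + 75 + 30 - 180 + 300}{10} \cdot 7 = 6 \cdot \frac{1}{10} \cdot 187 \cdot 7 = 6 \cdot \frac{187}{10} \cdot 7 = \frac{561}{5} \cdot 7 = \frac{3927}{5}$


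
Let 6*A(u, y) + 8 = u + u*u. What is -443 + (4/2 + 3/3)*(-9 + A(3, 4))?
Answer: -468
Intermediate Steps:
A(u, y) = -4/3 + u/6 + u**2/6 (A(u, y) = -4/3 + (u + u*u)/6 = -4/3 + (u + u**2)/6 = -4/3 + (u/6 + u**2/6) = -4/3 + u/6 + u**2/6)
-443 + (4/2 + 3/3)*(-9 + A(3, 4)) = -443 + (4/2 + 3/3)*(-9 + (-4/3 + (1/6)*3 + (1/6)*3**2)) = -443 + (4*(1/2) + 3*(1/3))*(-9 + (-4/3 + 1/2 + (1/6)*9)) = -443 + (2 + 1)*(-9 + (-4/3 + 1/2 + 3/2)) = -443 + 3*(-9 + 2/3) = -443 + 3*(-25/3) = -443 - 25 = -468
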